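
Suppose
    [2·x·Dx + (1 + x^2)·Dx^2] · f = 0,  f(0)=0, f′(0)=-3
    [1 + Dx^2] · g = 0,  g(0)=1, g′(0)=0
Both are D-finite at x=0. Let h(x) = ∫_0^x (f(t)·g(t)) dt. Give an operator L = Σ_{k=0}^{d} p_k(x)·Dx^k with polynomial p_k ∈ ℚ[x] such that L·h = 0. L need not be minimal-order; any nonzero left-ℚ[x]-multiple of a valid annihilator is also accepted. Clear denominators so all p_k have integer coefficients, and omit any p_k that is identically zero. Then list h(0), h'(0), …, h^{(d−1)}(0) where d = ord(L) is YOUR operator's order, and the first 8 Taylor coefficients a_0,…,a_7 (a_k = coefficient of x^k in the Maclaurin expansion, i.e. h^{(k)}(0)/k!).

f: a_k = 0, -3, 0, 1, 0, -3/5, 0, 3/7, …
g: a_k = 1, 0, -1/2, 0, 1/24, 0, -1/720, 0, …
h₀=f·g: eliminate ⇒ L₀, order ≤ 2·2.
∫: right-multiply L₀ by Dx.
L = (10 + 26·x^2 + 11·x^4 + 4·x^6 + x^8)·Dx + (12·x + 20·x^3 + 12·x^5 + 4·x^7)·Dx^2 + (12 + 32·x^2 + 18·x^4 + 8·x^6 + 2·x^8)·Dx^3 + (12·x + 20·x^3 + 12·x^5 + 4·x^7)·Dx^4 + (2 + 6·x^2 + 7·x^4 + 4·x^6 + x^8)·Dx^5  (order 5).
h: a_k = 0, 0, -3/2, 0, 5/8, 0, -49/240, 0, …
ICs: h(0) = 0, h′(0) = 0, h′′(0) = -3, h′′′(0) = 0, h′′′′(0) = 15.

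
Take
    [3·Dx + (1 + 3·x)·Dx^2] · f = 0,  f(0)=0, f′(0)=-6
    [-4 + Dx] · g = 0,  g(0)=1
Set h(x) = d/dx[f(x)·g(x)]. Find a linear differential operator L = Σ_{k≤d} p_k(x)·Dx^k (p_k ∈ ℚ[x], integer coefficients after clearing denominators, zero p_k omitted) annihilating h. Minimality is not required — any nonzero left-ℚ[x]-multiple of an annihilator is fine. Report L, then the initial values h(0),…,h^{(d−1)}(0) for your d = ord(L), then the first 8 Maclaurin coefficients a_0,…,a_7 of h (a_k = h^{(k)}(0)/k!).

L = (40 + 96·x + 576·x^2) + (-14 - 84·x - 288·x^2)·Dx + (1 + 15·x + 36·x^2)·Dx^2  (order 2).
h: a_k = -6, -30, -90, -94, -236, 186, -15518/15, 42974/15, …
ICs: h(0) = -6, h′(0) = -30.

f: a_k = 0, -6, 9, -18, 81/2, -486/5, 243, -4374/7, …
g: a_k = 1, 4, 8, 32/3, 32/3, 128/15, 256/45, 1024/315, …
L₀ := L_f ⊗_s L_g (sym. prod.), ord ≤ 2.
h₀' ⇒ L via d/dx closure of L₀.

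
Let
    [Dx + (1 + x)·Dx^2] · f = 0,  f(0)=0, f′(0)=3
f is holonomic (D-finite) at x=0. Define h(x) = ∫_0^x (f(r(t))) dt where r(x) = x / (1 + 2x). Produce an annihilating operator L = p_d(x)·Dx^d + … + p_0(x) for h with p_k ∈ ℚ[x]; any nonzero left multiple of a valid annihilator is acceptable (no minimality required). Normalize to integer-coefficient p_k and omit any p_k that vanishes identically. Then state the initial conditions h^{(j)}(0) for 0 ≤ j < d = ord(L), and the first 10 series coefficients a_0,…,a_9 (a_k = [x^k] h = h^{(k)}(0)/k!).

f: a_k = 0, 3, -3/2, 1, -3/4, 3/5, -1/2, 3/7, -3/8, 1/3, …
Substitute x→r, Dx→(1/r')Dx; clear ⇒ L₀.
h=∫h₀ ⇒ L = L₀·Dx.
L = (5 + 12·x)·Dx^2 + (1 + 5·x + 6·x^2)·Dx^3  (order 3).
h: a_k = 0, 0, 3/2, -5/2, 19/4, -39/4, 211/10, -95/2, 6177/56, -6305/24, …
ICs: h(0) = 0, h′(0) = 0, h′′(0) = 3.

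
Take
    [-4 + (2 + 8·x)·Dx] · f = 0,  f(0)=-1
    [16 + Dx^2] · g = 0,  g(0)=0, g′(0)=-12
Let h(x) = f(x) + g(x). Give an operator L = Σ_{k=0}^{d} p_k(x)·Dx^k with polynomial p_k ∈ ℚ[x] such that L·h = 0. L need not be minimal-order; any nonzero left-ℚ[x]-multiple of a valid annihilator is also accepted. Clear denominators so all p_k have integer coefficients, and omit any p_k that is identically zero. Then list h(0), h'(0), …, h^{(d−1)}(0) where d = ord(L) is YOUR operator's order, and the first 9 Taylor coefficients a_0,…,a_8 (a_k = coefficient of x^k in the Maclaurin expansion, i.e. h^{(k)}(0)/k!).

L = (-224 - 1024·x - 2048·x^2) + (48 + 704·x + 3072·x^2 + 4096·x^3)·Dx + (-14 - 64·x - 128·x^2)·Dx^2 + (3 + 44·x + 192·x^2 + 256·x^3)·Dx^3  (order 3).
h: a_k = -1, -14, 2, 28, 10, -268/5, 84, -26696/105, 858, …
ICs: h(0) = -1, h′(0) = -14, h′′(0) = 4.

f: a_k = -1, -2, 2, -4, 10, -28, 84, -264, 858, …
g: a_k = 0, -12, 0, 32, 0, -128/5, 0, 1024/105, 0, …
h₀=f+g: left-lcm gives L₀, ord ≤ 3.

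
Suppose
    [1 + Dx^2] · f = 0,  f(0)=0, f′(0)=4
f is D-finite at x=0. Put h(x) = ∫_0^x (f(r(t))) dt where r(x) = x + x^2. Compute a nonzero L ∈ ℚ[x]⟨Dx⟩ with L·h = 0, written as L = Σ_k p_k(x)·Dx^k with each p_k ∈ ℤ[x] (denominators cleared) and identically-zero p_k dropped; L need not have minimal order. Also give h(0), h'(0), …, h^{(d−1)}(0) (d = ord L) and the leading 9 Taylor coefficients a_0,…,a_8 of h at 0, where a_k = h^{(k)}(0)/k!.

L = (1 + 6·x + 12·x^2 + 8·x^3)·Dx - 2·Dx^2 + (1 + 2·x)·Dx^3  (order 3).
h: a_k = 0, 0, 2, 4/3, -1/6, -2/5, -59/180, -1/14, 419/10080, …
ICs: h(0) = 0, h′(0) = 0, h′′(0) = 4.

f: a_k = 0, 4, 0, -2/3, 0, 1/30, 0, -1/1260, 0, …
f∘r: x↦r, Dx↦Dx/r' in L_f ⇒ L₀.
Integrate: L := L₀·Dx.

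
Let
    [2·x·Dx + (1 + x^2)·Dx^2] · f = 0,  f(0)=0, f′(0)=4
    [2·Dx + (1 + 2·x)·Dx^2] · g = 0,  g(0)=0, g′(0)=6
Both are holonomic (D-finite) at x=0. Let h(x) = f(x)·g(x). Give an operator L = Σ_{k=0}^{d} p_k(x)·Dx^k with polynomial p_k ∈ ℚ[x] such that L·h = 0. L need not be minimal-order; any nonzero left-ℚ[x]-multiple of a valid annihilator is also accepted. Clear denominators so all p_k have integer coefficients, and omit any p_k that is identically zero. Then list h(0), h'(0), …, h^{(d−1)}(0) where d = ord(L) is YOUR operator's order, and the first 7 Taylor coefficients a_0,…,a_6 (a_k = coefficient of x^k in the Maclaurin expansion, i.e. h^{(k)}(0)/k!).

L = (24 + 80·x + 88·x^2 + 240·x^3 + 240·x^4 + 208·x^5 + 16·x^7)·Dx + (12 + 80·x + 332·x^2 + 608·x^3 + 880·x^4 + 744·x^5 + 560·x^6 + 24·x^7 + 56·x^8)·Dx^2 + (12 + 52·x + 168·x^2 + 372·x^3 + 516·x^4 + 564·x^5 + 384·x^6 + 276·x^7 + 24·x^8 + 32·x^9)·Dx^3 + (2 + 12·x + 34·x^2 + 64·x^3 + 87·x^4 + 96·x^5 + 84·x^6 + 48·x^7 + 33·x^8 + 4·x^9 + 4·x^10)·Dx^4  (order 4).
h: a_k = 0, 0, 24, -24, 24, -40, 1064/15, …
ICs: h(0) = 0, h′(0) = 0, h′′(0) = 48, h′′′(0) = -144.

f: a_k = 0, 4, 0, -4/3, 0, 4/5, 0, …
g: a_k = 0, 6, -6, 8, -12, 96/5, -32, …
f·g: L₀ = L_f ⊗_s L_g, ord ≤ 2·2.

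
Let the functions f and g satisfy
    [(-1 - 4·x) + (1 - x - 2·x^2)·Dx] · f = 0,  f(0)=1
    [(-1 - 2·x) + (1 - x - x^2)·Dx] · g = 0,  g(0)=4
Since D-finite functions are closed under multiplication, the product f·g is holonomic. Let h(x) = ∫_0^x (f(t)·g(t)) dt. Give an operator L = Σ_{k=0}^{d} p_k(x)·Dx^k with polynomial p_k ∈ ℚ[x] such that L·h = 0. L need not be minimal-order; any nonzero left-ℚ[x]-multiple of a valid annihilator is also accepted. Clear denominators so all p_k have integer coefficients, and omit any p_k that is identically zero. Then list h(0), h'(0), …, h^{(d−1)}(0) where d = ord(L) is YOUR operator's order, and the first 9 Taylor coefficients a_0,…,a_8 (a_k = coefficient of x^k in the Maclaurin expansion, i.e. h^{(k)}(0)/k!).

f: a_k = 1, 1, 3, 5, 11, 21, 43, 85, 171, …
g: a_k = 4, 4, 8, 12, 20, 32, 52, 84, 136, …
f·g: L₀ = L_f ⊗_s L_g, ord ≤ 1·1.
h=∫h₀ ⇒ L = L₀·Dx.
L = (-2 - 4·x + 9·x^2 + 8·x^3)·Dx + (1 - 2·x - 2·x^2 + 3·x^3 + 2·x^4)·Dx^2  (order 2).
h: a_k = 0, 4, 4, 8, 13, 24, 128/3, 548/7, 143, …
ICs: h(0) = 0, h′(0) = 4.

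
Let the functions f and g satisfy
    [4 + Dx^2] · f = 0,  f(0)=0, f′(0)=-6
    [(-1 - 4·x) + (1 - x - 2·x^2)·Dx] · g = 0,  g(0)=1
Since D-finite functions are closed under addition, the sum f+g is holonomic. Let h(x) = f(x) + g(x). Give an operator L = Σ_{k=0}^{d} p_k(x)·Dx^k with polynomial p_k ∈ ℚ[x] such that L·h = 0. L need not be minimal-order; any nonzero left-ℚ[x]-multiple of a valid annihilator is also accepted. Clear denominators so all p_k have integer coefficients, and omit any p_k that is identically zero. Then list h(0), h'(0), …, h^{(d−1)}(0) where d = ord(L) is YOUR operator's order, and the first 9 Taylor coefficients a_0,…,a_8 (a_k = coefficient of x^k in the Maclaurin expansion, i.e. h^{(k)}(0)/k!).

f: a_k = 0, -6, 0, 4, 0, -4/5, 0, 8/105, 0, …
g: a_k = 1, 1, 3, 5, 11, 21, 43, 85, 171, …
h₀=f+g: left-lcm gives L₀, ord ≤ 3.
L = (-68 - 304·x - 200·x^2 - 320·x^3 - 160·x^4 - 128·x^5) + (20 - 12·x - 24·x^2 - 8·x^3 - 48·x^4 - 96·x^5 - 64·x^6)·Dx + (-17 - 76·x - 50·x^2 - 80·x^3 - 40·x^4 - 32·x^5)·Dx^2 + (5 - 3·x - 6·x^2 - 2·x^3 - 12·x^4 - 24·x^5 - 16·x^6)·Dx^3  (order 3).
h: a_k = 1, -5, 3, 9, 11, 101/5, 43, 8933/105, 171, …
ICs: h(0) = 1, h′(0) = -5, h′′(0) = 6.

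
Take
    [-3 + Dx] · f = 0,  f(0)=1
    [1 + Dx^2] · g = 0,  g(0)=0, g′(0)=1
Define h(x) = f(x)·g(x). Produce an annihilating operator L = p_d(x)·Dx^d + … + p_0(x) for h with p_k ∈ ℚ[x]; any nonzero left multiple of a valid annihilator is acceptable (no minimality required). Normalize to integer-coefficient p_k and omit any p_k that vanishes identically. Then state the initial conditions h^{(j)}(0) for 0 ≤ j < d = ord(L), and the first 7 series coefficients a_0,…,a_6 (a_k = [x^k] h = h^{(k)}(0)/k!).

f: a_k = 1, 3, 9/2, 9/2, 27/8, 81/40, 81/80, …
g: a_k = 0, 1, 0, -1/6, 0, 1/120, 0, …
f·g: L₀ = L_f ⊗_s L_g, ord ≤ 1·2.
L = 10 - 6·Dx + Dx^2  (order 2).
h: a_k = 0, 1, 3, 13/3, 4, 79/30, 13/10, …
ICs: h(0) = 0, h′(0) = 1.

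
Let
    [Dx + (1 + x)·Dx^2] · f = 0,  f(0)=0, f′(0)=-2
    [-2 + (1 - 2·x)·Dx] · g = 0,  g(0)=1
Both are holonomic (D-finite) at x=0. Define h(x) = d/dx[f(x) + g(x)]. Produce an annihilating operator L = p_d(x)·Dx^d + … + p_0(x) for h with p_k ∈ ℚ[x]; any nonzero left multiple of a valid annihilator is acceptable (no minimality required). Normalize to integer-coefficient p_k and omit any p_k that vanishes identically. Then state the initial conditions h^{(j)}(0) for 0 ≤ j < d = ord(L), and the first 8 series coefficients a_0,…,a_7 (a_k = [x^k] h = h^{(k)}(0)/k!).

f: a_k = 0, -2, 1, -2/3, 1/2, -2/5, 1/3, -2/7, …
g: a_k = 1, 2, 4, 8, 16, 32, 64, 128, …
h₀=f+g: left-lcm gives L₀, ord ≤ 3.
h=h₀': d/dx-closure on L₀ ⇒ L.
L = (-32 - 8·x) + (-22 - 56·x - 16·x^2)·Dx + (5 - 3·x - 12·x^2 - 4·x^3)·Dx^2  (order 2).
h: a_k = 0, 10, 22, 66, 158, 386, 894, 2050, …
ICs: h(0) = 0, h′(0) = 10.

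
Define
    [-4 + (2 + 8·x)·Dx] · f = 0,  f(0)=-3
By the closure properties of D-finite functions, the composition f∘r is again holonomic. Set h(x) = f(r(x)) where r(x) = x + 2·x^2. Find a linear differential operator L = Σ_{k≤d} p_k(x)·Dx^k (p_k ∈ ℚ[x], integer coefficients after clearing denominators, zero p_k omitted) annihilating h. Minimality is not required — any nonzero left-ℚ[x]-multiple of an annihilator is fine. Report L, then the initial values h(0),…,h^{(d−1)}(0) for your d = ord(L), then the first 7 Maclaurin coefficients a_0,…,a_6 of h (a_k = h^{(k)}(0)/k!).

L = (-2 - 8·x) + (1 + 4·x + 8·x^2)·Dx  (order 1).
h: a_k = -3, -6, -6, 12, -18, 12, 36, …
ICs: h(0) = -3.

f: a_k = -3, -6, 6, -12, 30, -84, 252, …
Change of var in L_f (x↦r) gives L₀.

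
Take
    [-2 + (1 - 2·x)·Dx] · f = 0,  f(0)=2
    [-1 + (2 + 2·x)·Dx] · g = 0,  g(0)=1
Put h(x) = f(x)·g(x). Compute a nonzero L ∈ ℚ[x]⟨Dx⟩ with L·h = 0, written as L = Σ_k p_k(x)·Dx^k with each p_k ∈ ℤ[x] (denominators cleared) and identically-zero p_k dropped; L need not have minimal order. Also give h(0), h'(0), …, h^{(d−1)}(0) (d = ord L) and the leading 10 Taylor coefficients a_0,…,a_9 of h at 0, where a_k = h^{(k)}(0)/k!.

L = (5 + 2·x) + (-2 + 2·x + 4·x^2)·Dx  (order 1).
h: a_k = 2, 5, 39/4, 157/8, 2507/64, 10035/128, 80259/512, 321069/1024, 10273779/16384, 41095831/32768, …
ICs: h(0) = 2.

f: a_k = 2, 4, 8, 16, 32, 64, 128, 256, 512, 1024, …
g: a_k = 1, 1/2, -1/8, 1/16, -5/128, 7/256, -21/1024, 33/2048, -429/32768, 715/65536, …
Product ⇒ symmetric product L₀, ord ≤ 1.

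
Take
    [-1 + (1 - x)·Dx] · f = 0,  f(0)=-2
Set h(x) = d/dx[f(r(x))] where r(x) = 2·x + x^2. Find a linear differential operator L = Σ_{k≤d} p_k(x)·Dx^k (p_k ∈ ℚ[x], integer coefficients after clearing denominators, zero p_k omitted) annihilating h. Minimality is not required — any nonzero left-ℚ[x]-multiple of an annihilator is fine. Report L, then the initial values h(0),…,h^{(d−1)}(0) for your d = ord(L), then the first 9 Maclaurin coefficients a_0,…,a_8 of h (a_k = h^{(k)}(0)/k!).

f: a_k = -2, -2, -2, -2, -2, -2, -2, -2, -2, …
h₀=f(r): pull back L_f along r ⇒ L₀.
Differentiate: ansatz ord ≤ ord L₀ ⇒ L.
L = (5 + 6·x + 3·x^2) + (-1 + x + 3·x^2 + x^3)·Dx  (order 1).
h: a_k = -4, -20, -72, -232, -700, -2028, -5712, -15760, -42804, …
ICs: h(0) = -4.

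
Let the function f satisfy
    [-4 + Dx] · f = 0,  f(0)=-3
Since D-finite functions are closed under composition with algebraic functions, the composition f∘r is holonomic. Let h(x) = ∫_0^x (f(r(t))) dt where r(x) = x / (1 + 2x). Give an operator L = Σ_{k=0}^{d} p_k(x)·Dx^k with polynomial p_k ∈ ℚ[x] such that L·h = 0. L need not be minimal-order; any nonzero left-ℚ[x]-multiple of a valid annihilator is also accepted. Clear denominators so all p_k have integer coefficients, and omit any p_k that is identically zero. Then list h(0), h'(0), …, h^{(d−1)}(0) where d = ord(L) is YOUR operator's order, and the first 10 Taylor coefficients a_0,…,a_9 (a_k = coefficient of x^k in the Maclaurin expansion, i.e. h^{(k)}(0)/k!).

L = -4·Dx + (1 + 4·x + 4·x^2)·Dx^2  (order 2).
h: a_k = 0, -3, -6, 0, 4, -32/5, 32/5, -256/105, -160/21, 8192/315, …
ICs: h(0) = 0, h′(0) = -3.

f: a_k = -3, -12, -24, -32, -32, -128/5, -256/15, -1024/105, -512/105, -2048/945, …
Substitute x→r, Dx→(1/r')Dx; clear ⇒ L₀.
Integrate: L := L₀·Dx.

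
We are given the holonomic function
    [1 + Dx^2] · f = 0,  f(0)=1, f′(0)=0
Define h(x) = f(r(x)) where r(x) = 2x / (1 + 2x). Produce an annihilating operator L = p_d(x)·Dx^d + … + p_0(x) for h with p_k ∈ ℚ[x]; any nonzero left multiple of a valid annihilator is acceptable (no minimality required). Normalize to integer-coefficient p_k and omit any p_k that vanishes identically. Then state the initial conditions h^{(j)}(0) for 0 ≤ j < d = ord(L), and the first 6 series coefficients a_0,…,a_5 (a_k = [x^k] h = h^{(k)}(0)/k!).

L = 4 + (4 + 24·x + 48·x^2 + 32·x^3)·Dx + (1 + 8·x + 24·x^2 + 32·x^3 + 16·x^4)·Dx^2  (order 2).
h: a_k = 1, 0, -2, 8, -70/3, 176/3, …
ICs: h(0) = 1, h′(0) = 0.

f: a_k = 1, 0, -1/2, 0, 1/24, 0, …
h₀=f(r): pull back L_f along r ⇒ L₀.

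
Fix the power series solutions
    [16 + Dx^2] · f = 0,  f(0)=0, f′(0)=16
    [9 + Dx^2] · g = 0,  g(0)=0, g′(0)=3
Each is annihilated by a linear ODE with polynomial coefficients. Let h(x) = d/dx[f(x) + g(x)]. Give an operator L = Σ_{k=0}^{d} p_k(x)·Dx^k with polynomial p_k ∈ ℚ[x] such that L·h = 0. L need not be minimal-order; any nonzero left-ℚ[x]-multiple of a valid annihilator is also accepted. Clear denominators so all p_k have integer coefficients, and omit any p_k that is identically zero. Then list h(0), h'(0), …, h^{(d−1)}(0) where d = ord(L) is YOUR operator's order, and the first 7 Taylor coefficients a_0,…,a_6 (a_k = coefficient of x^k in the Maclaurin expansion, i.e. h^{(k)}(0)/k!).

L = 144 + 25·Dx^2 + Dx^4  (order 4).
h: a_k = 19, 0, -283/2, 0, 4339/24, 0, -67723/720, …
ICs: h(0) = 19, h′(0) = 0, h′′(0) = -283, h′′′(0) = 0.

f: a_k = 0, 16, 0, -128/3, 0, 512/15, 0, …
g: a_k = 0, 3, 0, -9/2, 0, 81/40, 0, …
Sum ⇒ L₀ = lclm(L_f,L_g) in ℚ(x)⟨Dx⟩.
Differentiate: ansatz ord ≤ ord L₀ ⇒ L.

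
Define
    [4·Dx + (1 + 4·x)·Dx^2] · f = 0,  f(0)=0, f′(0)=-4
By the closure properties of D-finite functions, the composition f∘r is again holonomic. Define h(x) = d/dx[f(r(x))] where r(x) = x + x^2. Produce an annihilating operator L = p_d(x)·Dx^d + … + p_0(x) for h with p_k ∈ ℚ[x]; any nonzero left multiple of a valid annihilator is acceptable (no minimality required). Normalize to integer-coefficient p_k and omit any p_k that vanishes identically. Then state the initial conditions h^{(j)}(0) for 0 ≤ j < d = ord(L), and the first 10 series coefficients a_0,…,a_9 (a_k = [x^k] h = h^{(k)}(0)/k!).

L = 2 + (1 + 2·x)·Dx  (order 1).
h: a_k = -4, 8, -16, 32, -64, 128, -256, 512, -1024, 2048, …
ICs: h(0) = -4.

f: a_k = 0, -4, 8, -64/3, 64, -1024/5, 2048/3, -16384/7, 8192, -262144/9, …
L₀ from L_f via x↦r, Dx↦r'^{-1}Dx.
h₀' ⇒ L via d/dx closure of L₀.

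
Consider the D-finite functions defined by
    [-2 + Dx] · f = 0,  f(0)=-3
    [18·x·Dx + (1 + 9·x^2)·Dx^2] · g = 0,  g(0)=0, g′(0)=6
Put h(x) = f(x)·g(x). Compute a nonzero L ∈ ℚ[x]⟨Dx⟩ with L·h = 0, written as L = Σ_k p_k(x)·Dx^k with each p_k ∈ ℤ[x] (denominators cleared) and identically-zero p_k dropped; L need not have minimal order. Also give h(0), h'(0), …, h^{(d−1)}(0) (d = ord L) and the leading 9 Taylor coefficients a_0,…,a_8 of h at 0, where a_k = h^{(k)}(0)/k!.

f: a_k = -3, -6, -6, -4, -2, -4/5, -4/15, -8/105, -2/105, …
g: a_k = 0, 6, 0, -18, 0, 486/5, 0, -4374/7, 0, …
Sym-product of L_f,L_g gives L₀ (≤ ord 2).
L = (4 - 36·x + 36·x^2) + (-4 + 18·x - 36·x^2)·Dx + (1 + 9·x^2)·Dx^2  (order 2).
h: a_k = 0, -18, -36, 18, 84, -978/5, -516, 46402/35, 23620/7, …
ICs: h(0) = 0, h′(0) = -18.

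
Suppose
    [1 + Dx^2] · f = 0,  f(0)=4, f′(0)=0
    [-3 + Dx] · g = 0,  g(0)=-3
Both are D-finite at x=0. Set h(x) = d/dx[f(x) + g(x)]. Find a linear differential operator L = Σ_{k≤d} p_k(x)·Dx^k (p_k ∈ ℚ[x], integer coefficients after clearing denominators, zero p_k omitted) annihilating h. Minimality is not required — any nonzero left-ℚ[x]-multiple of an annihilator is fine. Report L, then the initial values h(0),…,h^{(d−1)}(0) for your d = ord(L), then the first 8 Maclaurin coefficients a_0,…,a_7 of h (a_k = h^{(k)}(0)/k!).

f: a_k = 4, 0, -2, 0, 1/6, 0, -1/180, 0, …
g: a_k = -3, -9, -27/2, -27/2, -81/8, -243/40, -243/80, -729/560, …
Weyl lclm of L_f,L_g ⇒ L₀ (ord ≤ 3).
Derive L from L₀ (diff closure).
L = 3 - Dx + 3·Dx^2 - Dx^3  (order 3).
h: a_k = -9, -31, -81/2, -239/6, -243/8, -2191/120, -729/80, -19679/5040, …
ICs: h(0) = -9, h′(0) = -31, h′′(0) = -81.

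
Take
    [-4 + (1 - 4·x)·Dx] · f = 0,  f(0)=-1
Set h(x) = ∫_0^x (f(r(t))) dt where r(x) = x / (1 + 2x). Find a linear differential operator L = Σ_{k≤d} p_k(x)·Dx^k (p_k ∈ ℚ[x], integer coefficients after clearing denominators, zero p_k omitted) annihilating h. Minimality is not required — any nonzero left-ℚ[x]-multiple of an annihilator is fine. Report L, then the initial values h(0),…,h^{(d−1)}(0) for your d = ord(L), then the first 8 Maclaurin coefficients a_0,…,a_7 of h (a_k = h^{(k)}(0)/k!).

f: a_k = -1, -4, -16, -64, -256, -1024, -4096, -16384, …
L₀ from L_f via x↦r, Dx↦r'^{-1}Dx.
h=∫₀ˣh₀: take L = L₀·Dx.
L = 4·Dx + (-1 + 4·x^2)·Dx^2  (order 2).
h: a_k = 0, -1, -2, -8/3, -4, -32/5, -32/3, -128/7, …
ICs: h(0) = 0, h′(0) = -1.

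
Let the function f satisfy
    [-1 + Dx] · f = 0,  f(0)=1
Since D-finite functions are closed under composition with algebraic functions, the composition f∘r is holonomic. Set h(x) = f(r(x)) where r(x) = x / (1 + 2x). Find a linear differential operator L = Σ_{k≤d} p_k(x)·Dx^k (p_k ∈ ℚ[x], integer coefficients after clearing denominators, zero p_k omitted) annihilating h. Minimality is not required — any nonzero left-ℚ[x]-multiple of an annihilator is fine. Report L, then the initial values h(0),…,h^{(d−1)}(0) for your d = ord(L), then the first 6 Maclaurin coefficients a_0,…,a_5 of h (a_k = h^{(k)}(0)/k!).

L = -1 + (1 + 4·x + 4·x^2)·Dx  (order 1).
h: a_k = 1, 1, -3/2, 13/6, -71/24, 147/40, …
ICs: h(0) = 1.

f: a_k = 1, 1, 1/2, 1/6, 1/24, 1/120, …
Substitute x→r, Dx→(1/r')Dx; clear ⇒ L₀.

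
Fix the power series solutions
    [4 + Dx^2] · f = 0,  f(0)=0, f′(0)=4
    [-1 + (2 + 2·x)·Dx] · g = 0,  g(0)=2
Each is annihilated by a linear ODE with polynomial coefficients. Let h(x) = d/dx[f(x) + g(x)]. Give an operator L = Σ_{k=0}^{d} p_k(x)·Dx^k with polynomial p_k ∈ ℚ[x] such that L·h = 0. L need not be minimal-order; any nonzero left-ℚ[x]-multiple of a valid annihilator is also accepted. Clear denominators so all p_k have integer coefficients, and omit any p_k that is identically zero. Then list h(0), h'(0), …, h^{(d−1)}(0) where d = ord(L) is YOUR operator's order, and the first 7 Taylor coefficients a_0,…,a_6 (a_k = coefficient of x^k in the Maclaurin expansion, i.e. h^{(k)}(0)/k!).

f: a_k = 0, 4, 0, -8/3, 0, 8/15, 0, …
g: a_k = 2, 1, -1/4, 1/8, -5/64, 7/128, -21/512, …
Sum ⇒ L₀ = lclm(L_f,L_g) in ℚ(x)⟨Dx⟩.
Derive L from L₀ (diff closure).
L = (-124 - 128·x - 64·x^2) + (-152 - 408·x - 384·x^2 - 128·x^3)·Dx + (-31 - 32·x - 16·x^2)·Dx^2 + (-38 - 102·x - 96·x^2 - 32·x^3)·Dx^3  (order 3).
h: a_k = 5, -1/2, -61/8, -5/16, 1129/384, -63/256, -5989/46080, …
ICs: h(0) = 5, h′(0) = -1/2, h′′(0) = -61/4.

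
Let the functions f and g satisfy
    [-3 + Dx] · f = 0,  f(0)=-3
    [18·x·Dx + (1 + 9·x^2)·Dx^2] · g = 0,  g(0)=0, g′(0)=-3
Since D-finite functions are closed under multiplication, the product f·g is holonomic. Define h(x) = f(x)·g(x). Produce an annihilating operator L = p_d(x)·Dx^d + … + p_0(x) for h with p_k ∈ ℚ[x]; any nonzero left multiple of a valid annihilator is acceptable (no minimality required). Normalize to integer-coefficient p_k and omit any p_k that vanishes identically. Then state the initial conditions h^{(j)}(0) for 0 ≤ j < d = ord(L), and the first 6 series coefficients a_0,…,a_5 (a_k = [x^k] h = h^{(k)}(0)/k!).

f: a_k = -3, -9, -27/2, -27/2, -81/8, -243/40, …
g: a_k = 0, -3, 0, 9, 0, -243/5, …
L₀ := L_f ⊗_s L_g (sym. prod.), ord ≤ 2.
L = (9 - 54·x + 81·x^2) + (-6 + 18·x - 54·x^2)·Dx + (1 + 9·x^2)·Dx^2  (order 2).
h: a_k = 0, 9, 27, 27/2, -81/2, 2187/40, …
ICs: h(0) = 0, h′(0) = 9.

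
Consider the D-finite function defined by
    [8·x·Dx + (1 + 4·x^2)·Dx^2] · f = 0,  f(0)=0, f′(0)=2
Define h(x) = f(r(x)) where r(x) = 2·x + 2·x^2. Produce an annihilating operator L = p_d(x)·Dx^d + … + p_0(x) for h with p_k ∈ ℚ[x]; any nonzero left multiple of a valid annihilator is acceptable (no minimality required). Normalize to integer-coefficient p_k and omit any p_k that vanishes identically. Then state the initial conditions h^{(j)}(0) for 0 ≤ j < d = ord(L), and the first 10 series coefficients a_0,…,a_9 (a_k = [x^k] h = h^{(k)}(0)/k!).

f: a_k = 0, 2, 0, -8/3, 0, 32/5, 0, -128/7, 0, 512/9, …
Change of var in L_f (x↦r) gives L₀.
L = (-2 + 32·x + 128·x^2 + 192·x^3 + 96·x^4)·Dx + (1 + 2·x + 16·x^2 + 64·x^3 + 80·x^4 + 32·x^5)·Dx^2  (order 2).
h: a_k = 0, 4, 4, -64/3, -64, 704/5, 3008/3, -2048/7, -14336, -171008/9, …
ICs: h(0) = 0, h′(0) = 4.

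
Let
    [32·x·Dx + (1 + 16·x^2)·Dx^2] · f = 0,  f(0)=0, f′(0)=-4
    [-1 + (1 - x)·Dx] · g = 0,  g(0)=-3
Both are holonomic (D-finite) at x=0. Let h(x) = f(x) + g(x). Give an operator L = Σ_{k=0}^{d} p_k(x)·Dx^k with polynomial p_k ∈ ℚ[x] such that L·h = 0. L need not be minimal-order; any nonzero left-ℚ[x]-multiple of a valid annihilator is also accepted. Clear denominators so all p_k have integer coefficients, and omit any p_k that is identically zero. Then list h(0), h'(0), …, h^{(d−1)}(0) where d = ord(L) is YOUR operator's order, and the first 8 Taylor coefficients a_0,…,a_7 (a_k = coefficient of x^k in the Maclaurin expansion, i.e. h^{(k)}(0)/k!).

L = (32 - 128·x - 1536·x^2)·Dx + (-19 + 32·x + 656·x^2 - 1536·x^3)·Dx^2 + (1 + 15·x + 240·x^3 - 256·x^4)·Dx^3  (order 3).
h: a_k = -3, -7, -3, 55/3, -3, -1039/5, -3, 16363/7, …
ICs: h(0) = -3, h′(0) = -7, h′′(0) = -6.

f: a_k = 0, -4, 0, 64/3, 0, -1024/5, 0, 16384/7, …
g: a_k = -3, -3, -3, -3, -3, -3, -3, -3, …
L₀ := lclm(L_f,L_g); ord L₀ ≤ 2+1.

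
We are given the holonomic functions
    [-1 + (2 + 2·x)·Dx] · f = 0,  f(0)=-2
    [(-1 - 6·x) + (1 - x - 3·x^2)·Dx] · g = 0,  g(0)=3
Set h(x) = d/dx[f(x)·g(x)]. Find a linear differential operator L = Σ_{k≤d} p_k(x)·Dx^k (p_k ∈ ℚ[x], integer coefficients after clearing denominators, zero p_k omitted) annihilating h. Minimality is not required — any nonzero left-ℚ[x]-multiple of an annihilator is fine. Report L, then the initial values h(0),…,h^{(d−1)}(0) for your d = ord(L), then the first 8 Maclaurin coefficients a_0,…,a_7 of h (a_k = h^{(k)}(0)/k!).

L = (35 + 162·x + 381·x^2 + 390·x^3 + 135·x^4) + (-6 - 26·x + 6·x^2 + 122·x^3 + 150·x^4 + 54·x^5)·Dx  (order 1).
h: a_k = -9, -105/2, -1287/8, -8457/16, -187635/128, -1059039/256, -11247411/1024, -59596329/2048, …
ICs: h(0) = -9.

f: a_k = -2, -1, 1/4, -1/8, 5/64, -7/128, 21/512, -33/1024, …
g: a_k = 3, 3, 12, 21, 57, 120, 291, 651, …
h₀=f·g: eliminate ⇒ L₀, order ≤ 1·1.
h₀' ⇒ L via d/dx closure of L₀.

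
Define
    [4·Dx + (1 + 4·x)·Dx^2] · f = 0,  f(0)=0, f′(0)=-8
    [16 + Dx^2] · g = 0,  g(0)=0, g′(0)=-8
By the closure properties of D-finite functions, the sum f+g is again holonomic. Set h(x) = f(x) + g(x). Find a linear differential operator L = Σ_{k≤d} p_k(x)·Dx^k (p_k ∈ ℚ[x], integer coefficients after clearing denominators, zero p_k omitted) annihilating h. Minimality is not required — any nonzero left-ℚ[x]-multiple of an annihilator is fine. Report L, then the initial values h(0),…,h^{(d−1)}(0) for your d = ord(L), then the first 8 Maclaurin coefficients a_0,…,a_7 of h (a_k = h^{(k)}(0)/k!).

L = (448 + 512·x + 1024·x^2)·Dx + (48 + 320·x + 768·x^2 + 1024·x^3)·Dx^2 + (28 + 32·x + 64·x^2)·Dx^3 + (3 + 20·x + 48·x^2 + 64·x^3)·Dx^4  (order 4).
h: a_k = 0, -16, 16, -64/3, 128, -1280/3, 4096/3, -1472512/315, …
ICs: h(0) = 0, h′(0) = -16, h′′(0) = 32, h′′′(0) = -128.

f: a_k = 0, -8, 16, -128/3, 128, -2048/5, 4096/3, -32768/7, …
g: a_k = 0, -8, 0, 64/3, 0, -256/15, 0, 2048/315, …
f+g: L₀ = lclm(L_f,L_g), ord ≤ 2+2.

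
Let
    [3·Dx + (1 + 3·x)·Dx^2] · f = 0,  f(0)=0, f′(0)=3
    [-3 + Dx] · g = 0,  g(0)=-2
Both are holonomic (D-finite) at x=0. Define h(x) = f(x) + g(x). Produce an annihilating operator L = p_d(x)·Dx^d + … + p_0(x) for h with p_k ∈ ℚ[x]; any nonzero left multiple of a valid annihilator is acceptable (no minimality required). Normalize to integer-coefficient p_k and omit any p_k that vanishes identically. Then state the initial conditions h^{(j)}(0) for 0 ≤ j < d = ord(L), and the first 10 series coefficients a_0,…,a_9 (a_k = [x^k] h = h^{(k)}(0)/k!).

L = (-27 - 27·x)·Dx + (3 - 18·x - 27·x^2)·Dx^2 + (2 + 9·x + 9·x^2)·Dx^3  (order 3).
h: a_k = -2, -3, -27/2, 0, -27, 891/20, -4941/40, 87237/280, -1837809/2240, 4898637/2240, …
ICs: h(0) = -2, h′(0) = -3, h′′(0) = -27.

f: a_k = 0, 3, -9/2, 9, -81/4, 243/5, -243/2, 2187/7, -6561/8, 2187, …
g: a_k = -2, -6, -9, -9, -27/4, -81/20, -81/40, -243/280, -729/2240, -243/2240, …
L₀ := lclm(L_f,L_g); ord L₀ ≤ 2+1.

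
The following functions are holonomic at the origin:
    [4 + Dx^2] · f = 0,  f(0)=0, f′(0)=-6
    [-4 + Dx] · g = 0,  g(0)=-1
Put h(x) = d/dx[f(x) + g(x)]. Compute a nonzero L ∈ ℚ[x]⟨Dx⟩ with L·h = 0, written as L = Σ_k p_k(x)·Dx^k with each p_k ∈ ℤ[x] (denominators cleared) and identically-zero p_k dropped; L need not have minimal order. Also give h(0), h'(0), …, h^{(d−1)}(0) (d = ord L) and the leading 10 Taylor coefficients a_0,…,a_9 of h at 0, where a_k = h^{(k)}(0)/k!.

f: a_k = 0, -6, 0, 4, 0, -4/5, 0, 8/105, 0, -4/945, …
g: a_k = -1, -4, -8, -32/3, -32/3, -128/15, -256/45, -1024/315, -512/315, -2048/2835, …
Sum ⇒ L₀ = lclm(L_f,L_g) in ℚ(x)⟨Dx⟩.
h=h₀': d/dx-closure on L₀ ⇒ L.
L = 16 - 4·Dx + 4·Dx^2 - Dx^3  (order 3).
h: a_k = -10, -16, -20, -128/3, -140/3, -512/15, -200/9, -4096/315, -412/63, -8192/2835, …
ICs: h(0) = -10, h′(0) = -16, h′′(0) = -40.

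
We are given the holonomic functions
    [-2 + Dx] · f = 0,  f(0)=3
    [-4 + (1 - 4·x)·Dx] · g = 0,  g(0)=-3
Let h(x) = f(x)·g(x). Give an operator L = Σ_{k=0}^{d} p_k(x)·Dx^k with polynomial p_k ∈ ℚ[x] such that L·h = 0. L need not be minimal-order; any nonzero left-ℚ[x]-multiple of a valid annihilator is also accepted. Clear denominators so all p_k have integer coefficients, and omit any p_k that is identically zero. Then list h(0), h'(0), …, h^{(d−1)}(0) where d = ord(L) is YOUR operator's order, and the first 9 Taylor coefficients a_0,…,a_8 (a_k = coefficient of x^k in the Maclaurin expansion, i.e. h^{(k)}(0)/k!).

L = (6 - 8·x) + (-1 + 4·x)·Dx  (order 1).
h: a_k = -9, -54, -234, -948, -3798, -75972/5, -303892/5, -8508984/35, -34035938/35, …
ICs: h(0) = -9.

f: a_k = 3, 6, 6, 4, 2, 4/5, 4/15, 8/105, 2/105, …
g: a_k = -3, -12, -48, -192, -768, -3072, -12288, -49152, -196608, …
L₀ := L_f ⊗_s L_g (sym. prod.), ord ≤ 1.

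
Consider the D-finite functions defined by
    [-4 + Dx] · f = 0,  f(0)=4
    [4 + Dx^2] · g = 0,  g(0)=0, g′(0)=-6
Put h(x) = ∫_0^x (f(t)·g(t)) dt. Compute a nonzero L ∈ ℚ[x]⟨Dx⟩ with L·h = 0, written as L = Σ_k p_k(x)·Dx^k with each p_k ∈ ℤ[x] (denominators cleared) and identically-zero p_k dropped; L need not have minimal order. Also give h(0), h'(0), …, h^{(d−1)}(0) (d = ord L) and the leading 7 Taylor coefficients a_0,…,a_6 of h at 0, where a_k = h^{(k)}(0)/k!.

L = 20·Dx - 8·Dx^2 + Dx^3  (order 3).
h: a_k = 0, 0, -12, -32, -44, -192/5, -328/15, …
ICs: h(0) = 0, h′(0) = 0, h′′(0) = -24.

f: a_k = 4, 16, 32, 128/3, 128/3, 512/15, 1024/45, …
g: a_k = 0, -6, 0, 4, 0, -4/5, 0, …
Product ⇒ symmetric product L₀, ord ≤ 2.
h=∫₀ˣh₀: take L = L₀·Dx.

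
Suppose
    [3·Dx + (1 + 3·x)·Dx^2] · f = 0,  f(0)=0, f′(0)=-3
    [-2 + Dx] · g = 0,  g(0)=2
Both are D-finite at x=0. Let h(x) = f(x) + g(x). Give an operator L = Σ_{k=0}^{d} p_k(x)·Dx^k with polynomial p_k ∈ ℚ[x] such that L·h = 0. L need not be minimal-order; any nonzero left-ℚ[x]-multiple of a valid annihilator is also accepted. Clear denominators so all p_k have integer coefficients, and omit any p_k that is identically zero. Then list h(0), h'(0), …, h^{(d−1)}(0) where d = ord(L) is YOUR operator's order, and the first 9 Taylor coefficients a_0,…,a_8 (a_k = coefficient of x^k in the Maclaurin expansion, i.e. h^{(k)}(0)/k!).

L = (-48 - 36·x)·Dx + (14 - 24·x - 36·x^2)·Dx^2 + (5 + 21·x + 18·x^2)·Dx^3  (order 3).
h: a_k = 2, 1, 17/2, -19/3, 259/12, -721/15, 10951/90, -14057/45, 2066747/2520, …
ICs: h(0) = 2, h′(0) = 1, h′′(0) = 17.

f: a_k = 0, -3, 9/2, -9, 81/4, -243/5, 243/2, -2187/7, 6561/8, …
g: a_k = 2, 4, 4, 8/3, 4/3, 8/15, 8/45, 16/315, 4/315, …
f+g: L₀ = lclm(L_f,L_g), ord ≤ 2+1.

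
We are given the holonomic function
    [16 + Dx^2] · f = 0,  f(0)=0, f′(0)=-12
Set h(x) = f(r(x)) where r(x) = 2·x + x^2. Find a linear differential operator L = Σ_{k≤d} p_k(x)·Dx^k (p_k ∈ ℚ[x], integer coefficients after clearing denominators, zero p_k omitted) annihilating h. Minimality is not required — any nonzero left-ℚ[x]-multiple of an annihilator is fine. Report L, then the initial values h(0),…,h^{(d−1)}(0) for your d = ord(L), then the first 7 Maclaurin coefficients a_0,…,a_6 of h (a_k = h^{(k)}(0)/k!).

L = (64 + 192·x + 192·x^2 + 64·x^3) - Dx + (1 + x)·Dx^2  (order 2).
h: a_k = 0, -24, -12, 256, 384, -3136/5, -2016, …
ICs: h(0) = 0, h′(0) = -24.

f: a_k = 0, -12, 0, 32, 0, -128/5, 0, …
f∘r: x↦r, Dx↦Dx/r' in L_f ⇒ L₀.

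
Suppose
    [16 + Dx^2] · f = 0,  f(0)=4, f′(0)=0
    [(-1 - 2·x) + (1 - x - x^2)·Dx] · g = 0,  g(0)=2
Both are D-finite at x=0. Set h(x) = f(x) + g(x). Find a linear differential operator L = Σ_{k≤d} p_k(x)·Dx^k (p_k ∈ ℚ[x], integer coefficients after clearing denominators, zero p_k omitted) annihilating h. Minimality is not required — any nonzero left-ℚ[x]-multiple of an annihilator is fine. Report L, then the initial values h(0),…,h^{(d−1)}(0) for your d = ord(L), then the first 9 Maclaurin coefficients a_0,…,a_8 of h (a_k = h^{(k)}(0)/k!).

f: a_k = 4, 0, -32, 0, 128/3, 0, -1024/45, 0, 2048/315, …
g: a_k = 2, 2, 4, 6, 10, 16, 26, 42, 68, …
Weyl lclm of L_f,L_g ⇒ L₀ (ord ≤ 3).
L = (-272 - 384·x + 352·x^2 - 192·x^3 - 640·x^4 - 256·x^5) + (160 - 368·x - 32·x^2 + 544·x^3 - 48·x^4 - 384·x^5 - 128·x^6)·Dx + (-17 - 24·x + 22·x^2 - 12·x^3 - 40·x^4 - 16·x^5)·Dx^2 + (10 - 23·x - 2·x^2 + 34·x^3 - 3·x^4 - 24·x^5 - 8·x^6)·Dx^3  (order 3).
h: a_k = 6, 2, -28, 6, 158/3, 16, 146/45, 42, 23468/315, …
ICs: h(0) = 6, h′(0) = 2, h′′(0) = -56.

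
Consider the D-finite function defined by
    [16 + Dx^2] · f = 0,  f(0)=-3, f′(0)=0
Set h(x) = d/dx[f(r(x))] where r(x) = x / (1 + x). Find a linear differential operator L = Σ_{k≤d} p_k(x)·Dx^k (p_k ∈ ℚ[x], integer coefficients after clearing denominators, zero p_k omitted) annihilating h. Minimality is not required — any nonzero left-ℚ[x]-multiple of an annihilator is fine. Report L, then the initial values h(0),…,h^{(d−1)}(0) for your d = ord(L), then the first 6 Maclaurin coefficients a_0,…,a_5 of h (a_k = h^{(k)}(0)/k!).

f: a_k = -3, 0, 24, 0, -32, 0, …
Substitute x→r, Dx→(1/r')Dx; clear ⇒ L₀.
Derive L from L₀ (diff closure).
L = (22 + 12·x + 6·x^2) + (6 + 18·x + 18·x^2 + 6·x^3)·Dx + (1 + 4·x + 6·x^2 + 4·x^3 + x^4)·Dx^2  (order 2).
h: a_k = 0, 48, -144, 160, 160, -5488/5, …
ICs: h(0) = 0, h′(0) = 48.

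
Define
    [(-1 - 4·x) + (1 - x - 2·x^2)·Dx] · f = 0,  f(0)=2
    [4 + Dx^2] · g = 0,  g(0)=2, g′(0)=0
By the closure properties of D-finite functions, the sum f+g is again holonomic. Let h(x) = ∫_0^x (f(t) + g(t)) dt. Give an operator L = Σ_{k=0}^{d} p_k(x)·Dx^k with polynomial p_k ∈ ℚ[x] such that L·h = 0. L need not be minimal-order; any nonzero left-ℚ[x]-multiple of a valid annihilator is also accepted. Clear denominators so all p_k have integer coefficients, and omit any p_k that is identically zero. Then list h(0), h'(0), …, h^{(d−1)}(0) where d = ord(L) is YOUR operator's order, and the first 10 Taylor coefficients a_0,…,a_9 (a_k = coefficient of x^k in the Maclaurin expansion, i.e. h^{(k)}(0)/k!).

L = (68 + 304·x + 200·x^2 + 320·x^3 + 160·x^4 + 128·x^5)·Dx + (-20 + 12·x + 24·x^2 + 8·x^3 + 48·x^4 + 96·x^5 + 64·x^6)·Dx^2 + (17 + 76·x + 50·x^2 + 80·x^3 + 40·x^4 + 32·x^5)·Dx^3 + (-5 + 3·x + 6·x^2 + 2·x^3 + 12·x^4 + 24·x^5 + 16·x^6)·Dx^4  (order 4).
h: a_k = 0, 4, 1, 2/3, 5/2, 14/3, 7, 3862/315, 85/4, 107734/2835, …
ICs: h(0) = 0, h′(0) = 4, h′′(0) = 2, h′′′(0) = 4.

f: a_k = 2, 2, 6, 10, 22, 42, 86, 170, 342, 682, …
g: a_k = 2, 0, -4, 0, 4/3, 0, -8/45, 0, 4/315, 0, …
Sum ⇒ L₀ = lclm(L_f,L_g) in ℚ(x)⟨Dx⟩.
Integrate: L := L₀·Dx.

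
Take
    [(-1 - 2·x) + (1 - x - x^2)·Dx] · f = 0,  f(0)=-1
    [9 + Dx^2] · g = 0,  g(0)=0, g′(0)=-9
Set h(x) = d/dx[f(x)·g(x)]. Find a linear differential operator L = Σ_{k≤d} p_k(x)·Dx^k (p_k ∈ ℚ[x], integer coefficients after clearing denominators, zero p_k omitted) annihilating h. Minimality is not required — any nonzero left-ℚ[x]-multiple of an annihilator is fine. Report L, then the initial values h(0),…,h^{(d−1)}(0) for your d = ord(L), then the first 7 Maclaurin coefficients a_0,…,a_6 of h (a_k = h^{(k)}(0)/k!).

f: a_k = -1, -1, -2, -3, -5, -8, -13, …
g: a_k = 0, -9, 0, 27/2, 0, -243/40, 0, …
f·g: L₀ = L_f ⊗_s L_g, ord ≤ 1·2.
Differentiate: ansatz ord ≤ ord L₀ ⇒ L.
L = (3 - 162·x - 81·x^2 + 162·x^3 + 81·x^4) + (-12 - 6·x + 54·x^2 + 36·x^3)·Dx + (7 - 16·x - 7·x^2 + 18·x^3 + 9·x^4)·Dx^2  (order 2).
h: a_k = 9, 18, 27/2, 54, 963/8, 4509/20, 6759/16, …
ICs: h(0) = 9, h′(0) = 18.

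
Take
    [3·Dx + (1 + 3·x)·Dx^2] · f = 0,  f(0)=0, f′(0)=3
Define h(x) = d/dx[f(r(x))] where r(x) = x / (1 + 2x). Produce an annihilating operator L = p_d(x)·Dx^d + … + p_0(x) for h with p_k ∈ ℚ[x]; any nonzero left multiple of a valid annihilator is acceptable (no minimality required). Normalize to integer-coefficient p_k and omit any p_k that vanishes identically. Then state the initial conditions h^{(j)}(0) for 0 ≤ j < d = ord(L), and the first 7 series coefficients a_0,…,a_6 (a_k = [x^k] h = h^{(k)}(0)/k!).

L = (7 + 20·x) + (1 + 7·x + 10·x^2)·Dx  (order 1).
h: a_k = 3, -21, 117, -609, 3093, -15561, 77997, …
ICs: h(0) = 3.

f: a_k = 0, 3, -9/2, 9, -81/4, 243/5, -243/2, …
L₀ from L_f via x↦r, Dx↦r'^{-1}Dx.
Differentiate: ansatz ord ≤ ord L₀ ⇒ L.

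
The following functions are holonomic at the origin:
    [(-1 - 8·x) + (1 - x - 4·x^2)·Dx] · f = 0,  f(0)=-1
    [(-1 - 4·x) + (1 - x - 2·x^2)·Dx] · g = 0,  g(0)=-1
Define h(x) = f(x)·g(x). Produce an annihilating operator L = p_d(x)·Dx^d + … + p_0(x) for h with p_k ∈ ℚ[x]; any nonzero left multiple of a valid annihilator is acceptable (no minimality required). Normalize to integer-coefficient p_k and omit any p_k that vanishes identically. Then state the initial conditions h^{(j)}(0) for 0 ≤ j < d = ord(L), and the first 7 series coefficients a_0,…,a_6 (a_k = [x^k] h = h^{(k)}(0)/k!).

L = (-2 - 10·x + 18·x^2 + 32·x^3) + (1 - 2·x - 5·x^2 + 6·x^3 + 8·x^4)·Dx  (order 1).
h: a_k = 1, 2, 9, 22, 69, 178, 497, …
ICs: h(0) = 1.

f: a_k = -1, -1, -5, -9, -29, -65, -181, …
g: a_k = -1, -1, -3, -5, -11, -21, -43, …
L₀ := L_f ⊗_s L_g (sym. prod.), ord ≤ 1.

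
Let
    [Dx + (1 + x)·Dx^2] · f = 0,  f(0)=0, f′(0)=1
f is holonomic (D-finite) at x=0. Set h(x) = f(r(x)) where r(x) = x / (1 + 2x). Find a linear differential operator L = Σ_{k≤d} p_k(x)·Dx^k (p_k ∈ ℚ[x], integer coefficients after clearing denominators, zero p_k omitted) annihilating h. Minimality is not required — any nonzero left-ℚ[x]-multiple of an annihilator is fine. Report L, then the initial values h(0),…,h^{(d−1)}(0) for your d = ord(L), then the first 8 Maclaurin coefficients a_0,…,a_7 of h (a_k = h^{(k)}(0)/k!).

L = (5 + 12·x)·Dx + (1 + 5·x + 6·x^2)·Dx^2  (order 2).
h: a_k = 0, 1, -5/2, 19/3, -65/4, 211/5, -665/6, 2059/7, …
ICs: h(0) = 0, h′(0) = 1.

f: a_k = 0, 1, -1/2, 1/3, -1/4, 1/5, -1/6, 1/7, …
h₀=f(r): pull back L_f along r ⇒ L₀.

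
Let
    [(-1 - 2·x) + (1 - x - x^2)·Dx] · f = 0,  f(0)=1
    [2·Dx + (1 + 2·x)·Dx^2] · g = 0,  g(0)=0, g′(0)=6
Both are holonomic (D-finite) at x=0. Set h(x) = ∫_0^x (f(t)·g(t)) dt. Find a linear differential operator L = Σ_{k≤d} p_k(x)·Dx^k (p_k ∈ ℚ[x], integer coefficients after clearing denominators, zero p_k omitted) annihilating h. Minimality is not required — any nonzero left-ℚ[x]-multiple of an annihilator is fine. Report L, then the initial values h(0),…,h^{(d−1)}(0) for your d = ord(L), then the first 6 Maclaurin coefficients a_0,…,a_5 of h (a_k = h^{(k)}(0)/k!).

f: a_k = 1, 1, 2, 3, 5, 8, …
g: a_k = 0, 6, -6, 8, -12, 96/5, …
f·g: L₀ = L_f ⊗_s L_g, ord ≤ 1·2.
h=∫₀ˣh₀: take L = L₀·Dx.
L = (4 + 8·x)·Dx + (10·x + 10·x^2)·Dx^2 + (-1 - x + 3·x^2 + 2·x^3)·Dx^3  (order 3).
h: a_k = 0, 0, 3, 0, 7/2, 2/5, …
ICs: h(0) = 0, h′(0) = 0, h′′(0) = 6.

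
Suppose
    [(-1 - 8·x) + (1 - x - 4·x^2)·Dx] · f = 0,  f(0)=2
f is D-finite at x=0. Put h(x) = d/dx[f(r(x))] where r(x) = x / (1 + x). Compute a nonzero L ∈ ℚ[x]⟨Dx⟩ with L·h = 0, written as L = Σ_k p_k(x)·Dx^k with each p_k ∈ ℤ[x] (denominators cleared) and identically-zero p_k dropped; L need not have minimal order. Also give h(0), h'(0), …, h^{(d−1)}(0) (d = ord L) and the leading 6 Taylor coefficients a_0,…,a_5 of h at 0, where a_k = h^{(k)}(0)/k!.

L = (8 + 24·x + 120·x^2 + 72·x^3) + (-1 - 11·x - 15·x^2 + 31·x^3 + 36·x^4)·Dx  (order 1).
h: a_k = 2, 16, 0, 128, -160, 960, …
ICs: h(0) = 2.

f: a_k = 2, 2, 10, 18, 58, 130, …
Change of var in L_f (x↦r) gives L₀.
Derive L from L₀ (diff closure).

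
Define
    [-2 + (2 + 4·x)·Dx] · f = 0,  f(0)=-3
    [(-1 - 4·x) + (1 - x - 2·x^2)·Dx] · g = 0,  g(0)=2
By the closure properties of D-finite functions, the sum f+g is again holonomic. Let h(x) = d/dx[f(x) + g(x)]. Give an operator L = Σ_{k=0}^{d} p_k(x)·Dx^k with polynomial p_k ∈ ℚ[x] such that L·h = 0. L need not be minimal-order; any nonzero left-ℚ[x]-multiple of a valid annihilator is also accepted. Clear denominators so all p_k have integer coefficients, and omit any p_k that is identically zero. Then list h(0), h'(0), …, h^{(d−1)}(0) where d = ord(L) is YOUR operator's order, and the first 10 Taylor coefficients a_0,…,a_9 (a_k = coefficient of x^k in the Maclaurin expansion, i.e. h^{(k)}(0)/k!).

L = (-48 - 222·x - 432·x^2 - 336·x^3 - 240·x^4) + (-27 - 258·x - 873·x^2 - 1368·x^3 - 1284·x^4 - 720·x^5)·Dx + (7 + 34·x + 41·x^2 - 54·x^3 - 236·x^4 - 328·x^5 - 160·x^6)·Dx^2  (order 2).
h: a_k = -1, 15, 51/2, 191/2, 1575/8, 4317/8, 18347/16, 45063/16, 766359/128, 1784945/128, …
ICs: h(0) = -1, h′(0) = 15.

f: a_k = -3, -3, 3/2, -3/2, 15/8, -21/8, 63/16, -99/16, 1287/128, -2145/128, …
g: a_k = 2, 2, 6, 10, 22, 42, 86, 170, 342, 682, …
h₀=f+g: left-lcm gives L₀, ord ≤ 2.
h=h₀': d/dx-closure on L₀ ⇒ L.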